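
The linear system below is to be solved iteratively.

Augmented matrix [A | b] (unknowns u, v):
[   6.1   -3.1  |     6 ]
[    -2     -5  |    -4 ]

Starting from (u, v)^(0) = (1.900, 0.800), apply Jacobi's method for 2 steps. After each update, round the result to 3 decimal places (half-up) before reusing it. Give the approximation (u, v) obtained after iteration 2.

Iteration 1:
  u = (6 - (-3.1)·0.800) / (6.1) = 1.390
  v = (-4 - (-2)·1.900) / (-5) = 0.040
Iteration 2:
  u = (6 - (-3.1)·0.040) / (6.1) = 1.004
  v = (-4 - (-2)·1.390) / (-5) = 0.244

(1.004, 0.244)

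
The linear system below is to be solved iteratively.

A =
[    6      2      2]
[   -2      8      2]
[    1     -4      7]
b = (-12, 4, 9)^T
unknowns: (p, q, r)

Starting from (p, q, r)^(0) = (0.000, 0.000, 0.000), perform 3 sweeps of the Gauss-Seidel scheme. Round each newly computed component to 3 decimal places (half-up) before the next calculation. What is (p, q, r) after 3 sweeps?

(-2.274, -0.405, 1.379)

Iteration 1:
  p = (-12 - (2)·0.000 - (2)·0.000) / (6) = -2.000
  q = (4 - (-2)·-2.000 - (2)·0.000) / (8) = 0.000
  r = (9 - (1)·-2.000 - (-4)·0.000) / (7) = 1.571
Iteration 2:
  p = (-12 - (2)·0.000 - (2)·1.571) / (6) = -2.524
  q = (4 - (-2)·-2.524 - (2)·1.571) / (8) = -0.524
  r = (9 - (1)·-2.524 - (-4)·-0.524) / (7) = 1.347
Iteration 3:
  p = (-12 - (2)·-0.524 - (2)·1.347) / (6) = -2.274
  q = (4 - (-2)·-2.274 - (2)·1.347) / (8) = -0.405
  r = (9 - (1)·-2.274 - (-4)·-0.405) / (7) = 1.379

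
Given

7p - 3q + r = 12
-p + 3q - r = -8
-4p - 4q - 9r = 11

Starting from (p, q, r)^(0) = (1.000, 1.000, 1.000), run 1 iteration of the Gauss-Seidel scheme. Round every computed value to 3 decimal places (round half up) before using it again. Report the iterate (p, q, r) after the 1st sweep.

Iteration 1:
  p = (12 - (-3)·1.000 - (1)·1.000) / (7) = 2.000
  q = (-8 - (-1)·2.000 - (-1)·1.000) / (3) = -1.667
  r = (11 - (-4)·2.000 - (-4)·-1.667) / (-9) = -1.370

(2.000, -1.667, -1.370)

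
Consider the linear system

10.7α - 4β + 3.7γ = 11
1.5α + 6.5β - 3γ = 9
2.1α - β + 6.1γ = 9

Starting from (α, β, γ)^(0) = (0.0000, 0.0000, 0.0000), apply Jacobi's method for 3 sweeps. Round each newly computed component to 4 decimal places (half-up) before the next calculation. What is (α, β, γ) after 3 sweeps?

Iteration 1:
  α = (11 - (-4)·0.0000 - (3.7)·0.0000) / (10.7) = 1.0280
  β = (9 - (1.5)·0.0000 - (-3)·0.0000) / (6.5) = 1.3846
  γ = (9 - (2.1)·0.0000 - (-1)·0.0000) / (6.1) = 1.4754
Iteration 2:
  α = (11 - (-4)·1.3846 - (3.7)·1.4754) / (10.7) = 1.0355
  β = (9 - (1.5)·1.0280 - (-3)·1.4754) / (6.5) = 1.8283
  γ = (9 - (2.1)·1.0280 - (-1)·1.3846) / (6.1) = 1.3485
Iteration 3:
  α = (11 - (-4)·1.8283 - (3.7)·1.3485) / (10.7) = 1.2452
  β = (9 - (1.5)·1.0355 - (-3)·1.3485) / (6.5) = 1.7680
  γ = (9 - (2.1)·1.0355 - (-1)·1.8283) / (6.1) = 1.4186

(1.2452, 1.7680, 1.4186)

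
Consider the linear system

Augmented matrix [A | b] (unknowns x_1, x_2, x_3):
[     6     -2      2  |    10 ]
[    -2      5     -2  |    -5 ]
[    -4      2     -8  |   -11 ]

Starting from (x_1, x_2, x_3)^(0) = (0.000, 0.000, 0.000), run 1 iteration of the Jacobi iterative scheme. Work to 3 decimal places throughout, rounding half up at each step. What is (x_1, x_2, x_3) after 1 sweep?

(1.667, -1.000, 1.375)

Iteration 1:
  x_1 = (10 - (-2)·0.000 - (2)·0.000) / (6) = 1.667
  x_2 = (-5 - (-2)·0.000 - (-2)·0.000) / (5) = -1.000
  x_3 = (-11 - (-4)·0.000 - (2)·0.000) / (-8) = 1.375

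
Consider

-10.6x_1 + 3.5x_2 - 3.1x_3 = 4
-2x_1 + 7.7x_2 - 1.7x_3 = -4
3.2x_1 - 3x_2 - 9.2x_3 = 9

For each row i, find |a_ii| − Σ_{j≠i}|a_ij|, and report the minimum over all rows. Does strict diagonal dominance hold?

row 1: |-10.6| − (3.5+3.1) = 4
row 2: |7.7| − (2+1.7) = 4
row 3: |-9.2| − (3.2+3) = 3
minimum over rows = 3 → strictly diagonally dominant (convergence guaranteed)

3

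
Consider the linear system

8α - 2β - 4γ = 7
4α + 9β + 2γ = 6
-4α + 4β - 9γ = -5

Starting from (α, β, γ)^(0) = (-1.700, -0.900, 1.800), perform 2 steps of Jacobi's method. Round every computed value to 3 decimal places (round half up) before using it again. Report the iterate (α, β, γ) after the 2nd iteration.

Iteration 1:
  α = (7 - (-2)·-0.900 - (-4)·1.800) / (8) = 1.550
  β = (6 - (4)·-1.700 - (2)·1.800) / (9) = 1.022
  γ = (-5 - (-4)·-1.700 - (4)·-0.900) / (-9) = 0.911
Iteration 2:
  α = (7 - (-2)·1.022 - (-4)·0.911) / (8) = 1.586
  β = (6 - (4)·1.550 - (2)·0.911) / (9) = -0.225
  γ = (-5 - (-4)·1.550 - (4)·1.022) / (-9) = 0.321

(1.586, -0.225, 0.321)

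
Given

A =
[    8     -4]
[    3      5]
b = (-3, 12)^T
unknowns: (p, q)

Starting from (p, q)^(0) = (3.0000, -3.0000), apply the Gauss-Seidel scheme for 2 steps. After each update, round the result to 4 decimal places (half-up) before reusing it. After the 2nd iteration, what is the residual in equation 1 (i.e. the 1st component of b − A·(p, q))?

Iteration 1:
  p = (-3 - (-4)·-3.0000) / (8) = -1.8750
  q = (12 - (3)·-1.8750) / (5) = 3.5250
Iteration 2:
  p = (-3 - (-4)·3.5250) / (8) = 1.3875
  q = (12 - (3)·1.3875) / (5) = 1.5675
Residual b − A·x = (-7.8300, 0.0000)

-7.8300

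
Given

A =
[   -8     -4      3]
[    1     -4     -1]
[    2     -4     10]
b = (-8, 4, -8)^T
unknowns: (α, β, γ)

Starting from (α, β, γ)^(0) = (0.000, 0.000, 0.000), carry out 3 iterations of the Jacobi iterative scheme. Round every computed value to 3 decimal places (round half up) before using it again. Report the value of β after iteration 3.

-0.350

Iteration 1:
  α = (-8 - (-4)·0.000 - (3)·0.000) / (-8) = 1.000
  β = (4 - (1)·0.000 - (-1)·0.000) / (-4) = -1.000
  γ = (-8 - (2)·0.000 - (-4)·0.000) / (10) = -0.800
Iteration 2:
  α = (-8 - (-4)·-1.000 - (3)·-0.800) / (-8) = 1.200
  β = (4 - (1)·1.000 - (-1)·-0.800) / (-4) = -0.550
  γ = (-8 - (2)·1.000 - (-4)·-1.000) / (10) = -1.400
Iteration 3:
  α = (-8 - (-4)·-0.550 - (3)·-1.400) / (-8) = 0.750
  β = (4 - (1)·1.200 - (-1)·-1.400) / (-4) = -0.350
  γ = (-8 - (2)·1.200 - (-4)·-0.550) / (10) = -1.260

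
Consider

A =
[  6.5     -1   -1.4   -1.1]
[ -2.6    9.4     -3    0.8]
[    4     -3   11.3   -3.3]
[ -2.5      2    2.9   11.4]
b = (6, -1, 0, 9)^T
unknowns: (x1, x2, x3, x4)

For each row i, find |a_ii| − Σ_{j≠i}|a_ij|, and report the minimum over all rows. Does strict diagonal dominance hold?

row 1: |6.5| − (1+1.4+1.1) = 3
row 2: |9.4| − (2.6+3+0.8) = 3
row 3: |11.3| − (4+3+3.3) = 1
row 4: |11.4| − (2.5+2+2.9) = 4
minimum over rows = 1 → strictly diagonally dominant (convergence guaranteed)

1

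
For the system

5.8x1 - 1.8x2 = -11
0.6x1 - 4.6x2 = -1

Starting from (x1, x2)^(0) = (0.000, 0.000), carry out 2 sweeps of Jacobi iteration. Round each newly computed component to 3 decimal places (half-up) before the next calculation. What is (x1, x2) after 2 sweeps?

(-1.829, -0.030)

Iteration 1:
  x1 = (-11 - (-1.8)·0.000) / (5.8) = -1.897
  x2 = (-1 - (0.6)·0.000) / (-4.6) = 0.217
Iteration 2:
  x1 = (-11 - (-1.8)·0.217) / (5.8) = -1.829
  x2 = (-1 - (0.6)·-1.897) / (-4.6) = -0.030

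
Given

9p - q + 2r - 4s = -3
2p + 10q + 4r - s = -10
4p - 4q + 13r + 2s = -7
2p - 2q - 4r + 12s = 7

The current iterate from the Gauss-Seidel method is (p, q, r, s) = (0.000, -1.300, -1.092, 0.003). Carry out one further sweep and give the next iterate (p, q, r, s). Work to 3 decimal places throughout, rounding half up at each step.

One sweep:
  p = (-3 - (-1)·-1.300 - (2)·-1.092 - (-4)·0.003) / (9) = -0.234
  q = (-10 - (2)·-0.234 - (4)·-1.092 - (-1)·0.003) / (10) = -0.516
  r = (-7 - (4)·-0.234 - (-4)·-0.516 - (2)·0.003) / (13) = -0.626
  s = (7 - (2)·-0.234 - (-2)·-0.516 - (-4)·-0.626) / (12) = 0.328

(-0.234, -0.516, -0.626, 0.328)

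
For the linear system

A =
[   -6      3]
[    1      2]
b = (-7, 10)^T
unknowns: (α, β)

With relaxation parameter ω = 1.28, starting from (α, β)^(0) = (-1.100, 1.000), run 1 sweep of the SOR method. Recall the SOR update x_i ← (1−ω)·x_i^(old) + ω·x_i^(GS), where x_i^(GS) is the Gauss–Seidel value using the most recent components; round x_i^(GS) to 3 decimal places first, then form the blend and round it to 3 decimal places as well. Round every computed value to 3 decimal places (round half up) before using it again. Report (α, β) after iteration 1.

(2.442, 4.557)

Iteration 1:
  α: GS value = (-7 - (3)·1.000) / (-6) = 1.667;  α ← (1−ω)·-1.100 + ω·1.667 = 2.442
  β: GS value = (10 - (1)·2.442) / (2) = 3.779;  β ← (1−ω)·1.000 + ω·3.779 = 4.557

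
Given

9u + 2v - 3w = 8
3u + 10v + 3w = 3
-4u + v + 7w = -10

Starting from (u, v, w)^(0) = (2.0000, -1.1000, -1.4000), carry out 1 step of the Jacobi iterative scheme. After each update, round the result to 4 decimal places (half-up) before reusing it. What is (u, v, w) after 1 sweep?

(0.6667, 0.1200, -0.1286)

Iteration 1:
  u = (8 - (2)·-1.1000 - (-3)·-1.4000) / (9) = 0.6667
  v = (3 - (3)·2.0000 - (3)·-1.4000) / (10) = 0.1200
  w = (-10 - (-4)·2.0000 - (1)·-1.1000) / (7) = -0.1286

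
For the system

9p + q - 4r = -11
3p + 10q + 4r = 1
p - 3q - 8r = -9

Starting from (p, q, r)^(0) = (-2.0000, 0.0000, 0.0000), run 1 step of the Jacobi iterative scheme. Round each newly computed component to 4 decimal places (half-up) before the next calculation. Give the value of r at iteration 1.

Iteration 1:
  p = (-11 - (1)·0.0000 - (-4)·0.0000) / (9) = -1.2222
  q = (1 - (3)·-2.0000 - (4)·0.0000) / (10) = 0.7000
  r = (-9 - (1)·-2.0000 - (-3)·0.0000) / (-8) = 0.8750

0.8750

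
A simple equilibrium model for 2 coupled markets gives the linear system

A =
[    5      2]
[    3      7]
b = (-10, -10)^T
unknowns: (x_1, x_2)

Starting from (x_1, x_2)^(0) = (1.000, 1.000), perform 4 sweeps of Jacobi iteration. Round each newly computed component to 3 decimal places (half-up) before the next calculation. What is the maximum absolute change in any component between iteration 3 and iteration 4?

0.250

Iteration 1:
  x_1 = (-10 - (2)·1.000) / (5) = -2.400
  x_2 = (-10 - (3)·1.000) / (7) = -1.857
Iteration 2:
  x_1 = (-10 - (2)·-1.857) / (5) = -1.257
  x_2 = (-10 - (3)·-2.400) / (7) = -0.400
Iteration 3:
  x_1 = (-10 - (2)·-0.400) / (5) = -1.840
  x_2 = (-10 - (3)·-1.257) / (7) = -0.890
Iteration 4:
  x_1 = (-10 - (2)·-0.890) / (5) = -1.644
  x_2 = (-10 - (3)·-1.840) / (7) = -0.640
Change: (0.196, 0.250) → max |·| = 0.250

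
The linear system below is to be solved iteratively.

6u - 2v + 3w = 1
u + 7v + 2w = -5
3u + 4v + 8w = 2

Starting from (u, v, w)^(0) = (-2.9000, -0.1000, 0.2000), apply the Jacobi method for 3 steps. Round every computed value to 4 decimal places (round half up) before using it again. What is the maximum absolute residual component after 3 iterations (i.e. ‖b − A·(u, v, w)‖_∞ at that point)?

2.1968

Iteration 1:
  u = (1 - (-2)·-0.1000 - (3)·0.2000) / (6) = 0.0333
  v = (-5 - (1)·-2.9000 - (2)·0.2000) / (7) = -0.3571
  w = (2 - (3)·-2.9000 - (4)·-0.1000) / (8) = 1.3875
Iteration 2:
  u = (1 - (-2)·-0.3571 - (3)·1.3875) / (6) = -0.6461
  v = (-5 - (1)·0.0333 - (2)·1.3875) / (7) = -1.1155
  w = (2 - (3)·0.0333 - (4)·-0.3571) / (8) = 0.4161
Iteration 3:
  u = (1 - (-2)·-1.1155 - (3)·0.4161) / (6) = -0.4132
  v = (-5 - (1)·-0.6461 - (2)·0.4161) / (7) = -0.7409
  w = (2 - (3)·-0.6461 - (4)·-1.1155) / (8) = 1.0500
Residual b − A·x = (-1.1526, -1.5005, -2.1968); ∞-norm = 2.1968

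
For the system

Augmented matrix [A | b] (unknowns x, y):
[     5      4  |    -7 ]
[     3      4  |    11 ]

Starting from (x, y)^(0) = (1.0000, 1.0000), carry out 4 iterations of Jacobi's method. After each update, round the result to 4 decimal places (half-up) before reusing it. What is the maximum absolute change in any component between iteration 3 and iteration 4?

Iteration 1:
  x = (-7 - (4)·1.0000) / (5) = -2.2000
  y = (11 - (3)·1.0000) / (4) = 2.0000
Iteration 2:
  x = (-7 - (4)·2.0000) / (5) = -3.0000
  y = (11 - (3)·-2.2000) / (4) = 4.4000
Iteration 3:
  x = (-7 - (4)·4.4000) / (5) = -4.9200
  y = (11 - (3)·-3.0000) / (4) = 5.0000
Iteration 4:
  x = (-7 - (4)·5.0000) / (5) = -5.4000
  y = (11 - (3)·-4.9200) / (4) = 6.4400
Change: (-0.4800, 1.4400) → max |·| = 1.4400

1.4400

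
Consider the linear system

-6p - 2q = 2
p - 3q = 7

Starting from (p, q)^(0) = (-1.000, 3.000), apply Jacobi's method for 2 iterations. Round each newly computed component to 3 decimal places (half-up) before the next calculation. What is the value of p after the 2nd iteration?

Iteration 1:
  p = (2 - (-2)·3.000) / (-6) = -1.333
  q = (7 - (1)·-1.000) / (-3) = -2.667
Iteration 2:
  p = (2 - (-2)·-2.667) / (-6) = 0.556
  q = (7 - (1)·-1.333) / (-3) = -2.778

0.556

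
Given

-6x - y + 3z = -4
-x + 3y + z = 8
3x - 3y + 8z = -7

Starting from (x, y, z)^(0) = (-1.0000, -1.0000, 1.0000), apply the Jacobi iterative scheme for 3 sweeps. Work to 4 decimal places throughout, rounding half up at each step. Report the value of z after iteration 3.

Iteration 1:
  x = (-4 - (-1)·-1.0000 - (3)·1.0000) / (-6) = 1.3333
  y = (8 - (-1)·-1.0000 - (1)·1.0000) / (3) = 2.0000
  z = (-7 - (3)·-1.0000 - (-3)·-1.0000) / (8) = -0.8750
Iteration 2:
  x = (-4 - (-1)·2.0000 - (3)·-0.8750) / (-6) = -0.1042
  y = (8 - (-1)·1.3333 - (1)·-0.8750) / (3) = 3.4028
  z = (-7 - (3)·1.3333 - (-3)·2.0000) / (8) = -0.6250
Iteration 3:
  x = (-4 - (-1)·3.4028 - (3)·-0.6250) / (-6) = -0.2130
  y = (8 - (-1)·-0.1042 - (1)·-0.6250) / (3) = 2.8403
  z = (-7 - (3)·-0.1042 - (-3)·3.4028) / (8) = 0.4401

0.4401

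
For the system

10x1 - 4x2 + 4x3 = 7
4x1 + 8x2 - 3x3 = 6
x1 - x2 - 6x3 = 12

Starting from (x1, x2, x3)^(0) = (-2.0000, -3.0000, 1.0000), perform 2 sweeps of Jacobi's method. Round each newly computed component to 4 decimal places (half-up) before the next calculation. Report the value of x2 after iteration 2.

Iteration 1:
  x1 = (7 - (-4)·-3.0000 - (4)·1.0000) / (10) = -0.9000
  x2 = (6 - (4)·-2.0000 - (-3)·1.0000) / (8) = 2.1250
  x3 = (12 - (1)·-2.0000 - (-1)·-3.0000) / (-6) = -1.8333
Iteration 2:
  x1 = (7 - (-4)·2.1250 - (4)·-1.8333) / (10) = 2.2833
  x2 = (6 - (4)·-0.9000 - (-3)·-1.8333) / (8) = 0.5125
  x3 = (12 - (1)·-0.9000 - (-1)·2.1250) / (-6) = -2.5042

0.5125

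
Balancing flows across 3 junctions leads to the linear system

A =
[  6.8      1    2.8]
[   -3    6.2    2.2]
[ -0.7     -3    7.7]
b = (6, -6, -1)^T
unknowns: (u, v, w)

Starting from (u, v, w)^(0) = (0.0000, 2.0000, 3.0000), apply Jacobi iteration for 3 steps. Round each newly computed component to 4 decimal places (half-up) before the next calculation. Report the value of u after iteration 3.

Iteration 1:
  u = (6 - (1)·2.0000 - (2.8)·3.0000) / (6.8) = -0.6471
  v = (-6 - (-3)·0.0000 - (2.2)·3.0000) / (6.2) = -2.0323
  w = (-1 - (-0.7)·0.0000 - (-3)·2.0000) / (7.7) = 0.6494
Iteration 2:
  u = (6 - (1)·-2.0323 - (2.8)·0.6494) / (6.8) = 0.9138
  v = (-6 - (-3)·-0.6471 - (2.2)·0.6494) / (6.2) = -1.5113
  w = (-1 - (-0.7)·-0.6471 - (-3)·-2.0323) / (7.7) = -0.9805
Iteration 3:
  u = (6 - (1)·-1.5113 - (2.8)·-0.9805) / (6.8) = 1.5083
  v = (-6 - (-3)·0.9138 - (2.2)·-0.9805) / (6.2) = -0.1777
  w = (-1 - (-0.7)·0.9138 - (-3)·-1.5113) / (7.7) = -0.6356

1.5083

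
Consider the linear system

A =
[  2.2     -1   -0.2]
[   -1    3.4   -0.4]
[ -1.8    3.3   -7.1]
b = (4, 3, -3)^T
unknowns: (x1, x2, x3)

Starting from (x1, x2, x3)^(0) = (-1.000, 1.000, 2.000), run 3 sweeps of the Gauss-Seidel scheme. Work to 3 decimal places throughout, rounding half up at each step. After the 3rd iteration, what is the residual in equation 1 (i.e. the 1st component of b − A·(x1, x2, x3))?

Iteration 1:
  x1 = (4 - (-1)·1.000 - (-0.2)·2.000) / (2.2) = 2.455
  x2 = (3 - (-1)·2.455 - (-0.4)·2.000) / (3.4) = 1.840
  x3 = (-3 - (-1.8)·2.455 - (3.3)·1.840) / (-7.1) = 0.655
Iteration 2:
  x1 = (4 - (-1)·1.840 - (-0.2)·0.655) / (2.2) = 2.714
  x2 = (3 - (-1)·2.714 - (-0.4)·0.655) / (3.4) = 1.758
  x3 = (-3 - (-1.8)·2.714 - (3.3)·1.758) / (-7.1) = 0.552
Iteration 3:
  x1 = (4 - (-1)·1.758 - (-0.2)·0.552) / (2.2) = 2.667
  x2 = (3 - (-1)·2.667 - (-0.4)·0.552) / (3.4) = 1.732
  x3 = (-3 - (-1.8)·2.667 - (3.3)·1.732) / (-7.1) = 0.551
Residual b − A·x = (-0.025, -0.001, -0.003)

-0.025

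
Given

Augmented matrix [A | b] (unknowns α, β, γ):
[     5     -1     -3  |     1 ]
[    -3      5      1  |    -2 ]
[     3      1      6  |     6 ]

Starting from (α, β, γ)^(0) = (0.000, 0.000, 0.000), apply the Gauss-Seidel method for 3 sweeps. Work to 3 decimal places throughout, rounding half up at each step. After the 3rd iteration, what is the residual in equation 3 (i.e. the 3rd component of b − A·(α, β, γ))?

0.000

Iteration 1:
  α = (1 - (-1)·0.000 - (-3)·0.000) / (5) = 0.200
  β = (-2 - (-3)·0.200 - (1)·0.000) / (5) = -0.280
  γ = (6 - (3)·0.200 - (1)·-0.280) / (6) = 0.947
Iteration 2:
  α = (1 - (-1)·-0.280 - (-3)·0.947) / (5) = 0.712
  β = (-2 - (-3)·0.712 - (1)·0.947) / (5) = -0.162
  γ = (6 - (3)·0.712 - (1)·-0.162) / (6) = 0.671
Iteration 3:
  α = (1 - (-1)·-0.162 - (-3)·0.671) / (5) = 0.570
  β = (-2 - (-3)·0.570 - (1)·0.671) / (5) = -0.192
  γ = (6 - (3)·0.570 - (1)·-0.192) / (6) = 0.747
Residual b − A·x = (0.199, -0.077, 0.000)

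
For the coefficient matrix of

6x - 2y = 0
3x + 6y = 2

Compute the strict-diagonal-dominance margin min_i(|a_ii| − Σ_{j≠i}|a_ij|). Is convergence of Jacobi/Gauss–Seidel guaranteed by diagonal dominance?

row 1: |6| − (2) = 4
row 2: |6| − (3) = 3
minimum over rows = 3 → strictly diagonally dominant (convergence guaranteed)

3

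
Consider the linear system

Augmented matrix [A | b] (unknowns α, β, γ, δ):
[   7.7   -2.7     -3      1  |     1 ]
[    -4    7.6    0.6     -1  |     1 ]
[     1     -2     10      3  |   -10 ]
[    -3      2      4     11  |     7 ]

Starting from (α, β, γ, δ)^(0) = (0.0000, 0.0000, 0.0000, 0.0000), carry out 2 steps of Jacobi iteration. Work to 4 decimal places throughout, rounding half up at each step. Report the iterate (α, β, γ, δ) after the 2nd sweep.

(-0.2962, 0.3626, -1.1776, 1.0115)

Iteration 1:
  α = (1 - (-2.7)·0.0000 - (-3)·0.0000 - (1)·0.0000) / (7.7) = 0.1299
  β = (1 - (-4)·0.0000 - (0.6)·0.0000 - (-1)·0.0000) / (7.6) = 0.1316
  γ = (-10 - (1)·0.0000 - (-2)·0.0000 - (3)·0.0000) / (10) = -1.0000
  δ = (7 - (-3)·0.0000 - (2)·0.0000 - (4)·0.0000) / (11) = 0.6364
Iteration 2:
  α = (1 - (-2.7)·0.1316 - (-3)·-1.0000 - (1)·0.6364) / (7.7) = -0.2962
  β = (1 - (-4)·0.1299 - (0.6)·-1.0000 - (-1)·0.6364) / (7.6) = 0.3626
  γ = (-10 - (1)·0.1299 - (-2)·0.1316 - (3)·0.6364) / (10) = -1.1776
  δ = (7 - (-3)·0.1299 - (2)·0.1316 - (4)·-1.0000) / (11) = 1.0115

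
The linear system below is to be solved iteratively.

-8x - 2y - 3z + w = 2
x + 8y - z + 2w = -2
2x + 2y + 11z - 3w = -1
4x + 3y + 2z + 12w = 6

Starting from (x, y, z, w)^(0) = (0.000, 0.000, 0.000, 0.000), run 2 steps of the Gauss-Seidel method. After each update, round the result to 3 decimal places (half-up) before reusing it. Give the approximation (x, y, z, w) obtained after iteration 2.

Iteration 1:
  x = (2 - (-2)·0.000 - (-3)·0.000 - (1)·0.000) / (-8) = -0.250
  y = (-2 - (1)·-0.250 - (-1)·0.000 - (2)·0.000) / (8) = -0.219
  z = (-1 - (2)·-0.250 - (2)·-0.219 - (-3)·0.000) / (11) = -0.006
  w = (6 - (4)·-0.250 - (3)·-0.219 - (2)·-0.006) / (12) = 0.639
Iteration 2:
  x = (2 - (-2)·-0.219 - (-3)·-0.006 - (1)·0.639) / (-8) = -0.113
  y = (-2 - (1)·-0.113 - (-1)·-0.006 - (2)·0.639) / (8) = -0.396
  z = (-1 - (2)·-0.113 - (2)·-0.396 - (-3)·0.639) / (11) = 0.176
  w = (6 - (4)·-0.113 - (3)·-0.396 - (2)·0.176) / (12) = 0.607

(-0.113, -0.396, 0.176, 0.607)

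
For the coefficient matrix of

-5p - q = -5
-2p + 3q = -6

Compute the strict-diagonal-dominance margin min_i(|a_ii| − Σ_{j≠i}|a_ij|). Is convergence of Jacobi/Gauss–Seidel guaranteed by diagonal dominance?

row 1: |-5| − (1) = 4
row 2: |3| − (2) = 1
minimum over rows = 1 → strictly diagonally dominant (convergence guaranteed)

1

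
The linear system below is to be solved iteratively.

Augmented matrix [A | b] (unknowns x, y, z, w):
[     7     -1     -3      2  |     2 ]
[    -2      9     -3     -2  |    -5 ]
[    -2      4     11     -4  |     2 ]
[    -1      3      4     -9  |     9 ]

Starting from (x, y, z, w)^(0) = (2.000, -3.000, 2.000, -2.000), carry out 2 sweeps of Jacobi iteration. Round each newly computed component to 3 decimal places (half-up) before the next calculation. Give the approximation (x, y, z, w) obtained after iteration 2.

(1.072, -0.263, -0.109, -0.702)

Iteration 1:
  x = (2 - (-1)·-3.000 - (-3)·2.000 - (2)·-2.000) / (7) = 1.286
  y = (-5 - (-2)·2.000 - (-3)·2.000 - (-2)·-2.000) / (9) = 0.111
  z = (2 - (-2)·2.000 - (4)·-3.000 - (-4)·-2.000) / (11) = 0.909
  w = (9 - (-1)·2.000 - (3)·-3.000 - (4)·2.000) / (-9) = -1.333
Iteration 2:
  x = (2 - (-1)·0.111 - (-3)·0.909 - (2)·-1.333) / (7) = 1.072
  y = (-5 - (-2)·1.286 - (-3)·0.909 - (-2)·-1.333) / (9) = -0.263
  z = (2 - (-2)·1.286 - (4)·0.111 - (-4)·-1.333) / (11) = -0.109
  w = (9 - (-1)·1.286 - (3)·0.111 - (4)·0.909) / (-9) = -0.702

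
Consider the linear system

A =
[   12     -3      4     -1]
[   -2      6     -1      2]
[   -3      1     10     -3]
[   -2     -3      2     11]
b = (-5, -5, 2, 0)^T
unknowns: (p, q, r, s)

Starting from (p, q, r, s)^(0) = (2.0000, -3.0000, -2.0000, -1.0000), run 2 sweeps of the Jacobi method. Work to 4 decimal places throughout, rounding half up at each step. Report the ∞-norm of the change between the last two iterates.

Iteration 1:
  p = (-5 - (-3)·-3.0000 - (4)·-2.0000 - (-1)·-1.0000) / (12) = -0.5833
  q = (-5 - (-2)·2.0000 - (-1)·-2.0000 - (2)·-1.0000) / (6) = -0.1667
  r = (2 - (-3)·2.0000 - (1)·-3.0000 - (-3)·-1.0000) / (10) = 0.8000
  s = (0 - (-2)·2.0000 - (-3)·-3.0000 - (2)·-2.0000) / (11) = -0.0909
Iteration 2:
  p = (-5 - (-3)·-0.1667 - (4)·0.8000 - (-1)·-0.0909) / (12) = -0.7326
  q = (-5 - (-2)·-0.5833 - (-1)·0.8000 - (2)·-0.0909) / (6) = -0.8641
  r = (2 - (-3)·-0.5833 - (1)·-0.1667 - (-3)·-0.0909) / (10) = 0.0144
  s = (0 - (-2)·-0.5833 - (-3)·-0.1667 - (2)·0.8000) / (11) = -0.2970
Change: (-0.1493, -0.6974, -0.7856, -0.2061) → max |·| = 0.7856

0.7856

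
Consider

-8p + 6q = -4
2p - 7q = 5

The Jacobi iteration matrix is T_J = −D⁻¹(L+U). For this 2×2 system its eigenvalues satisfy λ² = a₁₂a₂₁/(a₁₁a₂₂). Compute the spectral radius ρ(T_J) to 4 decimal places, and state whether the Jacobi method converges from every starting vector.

a₁₂a₂₁/(a₁₁a₂₂) = (6)·(2) / ((-8)·(-7)) = 0.214286
ρ = √|0.214286| = √0.214286 = 0.4629
ρ < 1, so Jacobi converges

0.4629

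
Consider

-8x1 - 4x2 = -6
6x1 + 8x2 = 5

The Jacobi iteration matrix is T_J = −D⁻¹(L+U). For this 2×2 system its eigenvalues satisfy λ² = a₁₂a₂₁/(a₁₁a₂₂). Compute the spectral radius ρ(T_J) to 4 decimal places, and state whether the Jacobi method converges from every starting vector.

0.6124

a₁₂a₂₁/(a₁₁a₂₂) = (-4)·(6) / ((-8)·(8)) = 0.375000
ρ = √|0.375000| = √0.375000 = 0.6124
ρ < 1, so Jacobi converges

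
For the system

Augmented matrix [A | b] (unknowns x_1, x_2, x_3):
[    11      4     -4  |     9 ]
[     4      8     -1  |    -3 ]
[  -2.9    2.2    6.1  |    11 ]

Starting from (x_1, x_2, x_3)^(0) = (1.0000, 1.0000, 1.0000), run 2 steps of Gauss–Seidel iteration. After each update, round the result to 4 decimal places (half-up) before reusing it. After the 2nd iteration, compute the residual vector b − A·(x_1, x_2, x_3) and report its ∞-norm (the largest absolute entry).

Iteration 1:
  x_1 = (9 - (4)·1.0000 - (-4)·1.0000) / (11) = 0.8182
  x_2 = (-3 - (4)·0.8182 - (-1)·1.0000) / (8) = -0.6591
  x_3 = (11 - (-2.9)·0.8182 - (2.2)·-0.6591) / (6.1) = 2.4300
Iteration 2:
  x_1 = (9 - (4)·-0.6591 - (-4)·2.4300) / (11) = 1.9415
  x_2 = (-3 - (4)·1.9415 - (-1)·2.4300) / (8) = -1.0420
  x_3 = (11 - (-2.9)·1.9415 - (2.2)·-1.0420) / (6.1) = 3.1021
Residual b − A·x = (4.2199, 0.6721, -0.0001); ∞-norm = 4.2199

4.2199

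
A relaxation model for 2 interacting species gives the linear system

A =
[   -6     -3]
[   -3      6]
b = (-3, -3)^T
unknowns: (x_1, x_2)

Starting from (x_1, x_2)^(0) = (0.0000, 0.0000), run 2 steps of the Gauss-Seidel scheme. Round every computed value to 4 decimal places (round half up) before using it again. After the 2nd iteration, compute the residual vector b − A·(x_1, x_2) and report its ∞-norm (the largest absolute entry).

0.1875

Iteration 1:
  x_1 = (-3 - (-3)·0.0000) / (-6) = 0.5000
  x_2 = (-3 - (-3)·0.5000) / (6) = -0.2500
Iteration 2:
  x_1 = (-3 - (-3)·-0.2500) / (-6) = 0.6250
  x_2 = (-3 - (-3)·0.6250) / (6) = -0.1875
Residual b − A·x = (0.1875, 0.0000); ∞-norm = 0.1875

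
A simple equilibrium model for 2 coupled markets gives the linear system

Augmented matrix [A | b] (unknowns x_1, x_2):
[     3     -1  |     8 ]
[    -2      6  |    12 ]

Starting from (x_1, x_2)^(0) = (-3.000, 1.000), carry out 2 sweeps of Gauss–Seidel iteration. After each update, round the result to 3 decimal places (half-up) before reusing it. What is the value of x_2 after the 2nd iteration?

3.222

Iteration 1:
  x_1 = (8 - (-1)·1.000) / (3) = 3.000
  x_2 = (12 - (-2)·3.000) / (6) = 3.000
Iteration 2:
  x_1 = (8 - (-1)·3.000) / (3) = 3.667
  x_2 = (12 - (-2)·3.667) / (6) = 3.222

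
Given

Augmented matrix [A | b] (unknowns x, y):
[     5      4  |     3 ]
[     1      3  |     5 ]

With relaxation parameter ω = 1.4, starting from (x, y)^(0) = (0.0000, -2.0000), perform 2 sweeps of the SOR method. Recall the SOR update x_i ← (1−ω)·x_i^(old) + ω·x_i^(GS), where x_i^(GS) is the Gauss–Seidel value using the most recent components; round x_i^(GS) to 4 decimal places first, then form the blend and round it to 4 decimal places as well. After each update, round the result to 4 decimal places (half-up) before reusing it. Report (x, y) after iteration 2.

Iteration 1:
  x: GS value = (3 - (4)·-2.0000) / (5) = 2.2000;  x ← (1−ω)·0.0000 + ω·2.2000 = 3.0800
  y: GS value = (5 - (1)·3.0800) / (3) = 0.6400;  y ← (1−ω)·-2.0000 + ω·0.6400 = 1.6960
Iteration 2:
  x: GS value = (3 - (4)·1.6960) / (5) = -0.7568;  x ← (1−ω)·3.0800 + ω·-0.7568 = -2.2915
  y: GS value = (5 - (1)·-2.2915) / (3) = 2.4305;  y ← (1−ω)·1.6960 + ω·2.4305 = 2.7243

(-2.2915, 2.7243)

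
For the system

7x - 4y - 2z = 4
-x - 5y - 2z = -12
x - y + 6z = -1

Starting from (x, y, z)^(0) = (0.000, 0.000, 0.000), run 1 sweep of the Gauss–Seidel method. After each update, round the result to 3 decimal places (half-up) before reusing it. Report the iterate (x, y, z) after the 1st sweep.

(0.571, 2.286, 0.119)

Iteration 1:
  x = (4 - (-4)·0.000 - (-2)·0.000) / (7) = 0.571
  y = (-12 - (-1)·0.571 - (-2)·0.000) / (-5) = 2.286
  z = (-1 - (1)·0.571 - (-1)·2.286) / (6) = 0.119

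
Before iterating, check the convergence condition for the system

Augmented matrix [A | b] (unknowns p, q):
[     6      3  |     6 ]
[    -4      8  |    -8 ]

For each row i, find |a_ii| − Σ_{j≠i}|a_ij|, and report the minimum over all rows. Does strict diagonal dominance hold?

row 1: |6| − (3) = 3
row 2: |8| − (4) = 4
minimum over rows = 3 → strictly diagonally dominant (convergence guaranteed)

3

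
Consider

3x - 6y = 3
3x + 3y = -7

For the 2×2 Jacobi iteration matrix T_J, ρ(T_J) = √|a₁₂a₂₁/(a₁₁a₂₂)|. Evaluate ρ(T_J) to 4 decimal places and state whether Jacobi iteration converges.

a₁₂a₂₁/(a₁₁a₂₂) = (-6)·(3) / ((3)·(3)) = -2.000000
ρ = √|-2.000000| = √2.000000 = 1.4142
ρ > 1, so Jacobi diverges

1.4142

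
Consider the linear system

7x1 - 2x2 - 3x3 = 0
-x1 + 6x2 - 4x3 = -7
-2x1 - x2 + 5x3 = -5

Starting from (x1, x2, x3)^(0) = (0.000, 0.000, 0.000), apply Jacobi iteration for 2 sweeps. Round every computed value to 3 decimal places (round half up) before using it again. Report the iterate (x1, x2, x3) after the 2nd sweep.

(-0.762, -1.833, -1.233)

Iteration 1:
  x1 = (0 - (-2)·0.000 - (-3)·0.000) / (7) = 0.000
  x2 = (-7 - (-1)·0.000 - (-4)·0.000) / (6) = -1.167
  x3 = (-5 - (-2)·0.000 - (-1)·0.000) / (5) = -1.000
Iteration 2:
  x1 = (0 - (-2)·-1.167 - (-3)·-1.000) / (7) = -0.762
  x2 = (-7 - (-1)·0.000 - (-4)·-1.000) / (6) = -1.833
  x3 = (-5 - (-2)·0.000 - (-1)·-1.167) / (5) = -1.233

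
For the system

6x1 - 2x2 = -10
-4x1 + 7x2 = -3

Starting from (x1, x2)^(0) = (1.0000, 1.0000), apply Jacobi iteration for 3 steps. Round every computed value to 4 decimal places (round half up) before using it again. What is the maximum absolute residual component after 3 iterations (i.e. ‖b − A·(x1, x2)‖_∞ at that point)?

1.7781

Iteration 1:
  x1 = (-10 - (-2)·1.0000) / (6) = -1.3333
  x2 = (-3 - (-4)·1.0000) / (7) = 0.1429
Iteration 2:
  x1 = (-10 - (-2)·0.1429) / (6) = -1.6190
  x2 = (-3 - (-4)·-1.3333) / (7) = -1.1905
Iteration 3:
  x1 = (-10 - (-2)·-1.1905) / (6) = -2.0635
  x2 = (-3 - (-4)·-1.6190) / (7) = -1.3537
Residual b − A·x = (-0.3264, -1.7781); ∞-norm = 1.7781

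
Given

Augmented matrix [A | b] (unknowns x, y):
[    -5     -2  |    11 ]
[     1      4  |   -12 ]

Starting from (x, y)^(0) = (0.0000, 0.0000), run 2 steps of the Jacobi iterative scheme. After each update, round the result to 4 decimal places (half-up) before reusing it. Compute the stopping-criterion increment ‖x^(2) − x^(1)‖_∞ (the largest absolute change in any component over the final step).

1.2000

Iteration 1:
  x = (11 - (-2)·0.0000) / (-5) = -2.2000
  y = (-12 - (1)·0.0000) / (4) = -3.0000
Iteration 2:
  x = (11 - (-2)·-3.0000) / (-5) = -1.0000
  y = (-12 - (1)·-2.2000) / (4) = -2.4500
Change: (1.2000, 0.5500) → max |·| = 1.2000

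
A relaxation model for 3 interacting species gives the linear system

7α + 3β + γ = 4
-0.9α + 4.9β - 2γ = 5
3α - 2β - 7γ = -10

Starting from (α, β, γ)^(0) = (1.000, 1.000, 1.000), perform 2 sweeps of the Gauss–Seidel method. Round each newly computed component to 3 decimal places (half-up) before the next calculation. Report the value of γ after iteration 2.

0.948

Iteration 1:
  α = (4 - (3)·1.000 - (1)·1.000) / (7) = 0.000
  β = (5 - (-0.9)·0.000 - (-2)·1.000) / (4.9) = 1.429
  γ = (-10 - (3)·0.000 - (-2)·1.429) / (-7) = 1.020
Iteration 2:
  α = (4 - (3)·1.429 - (1)·1.020) / (7) = -0.187
  β = (5 - (-0.9)·-0.187 - (-2)·1.020) / (4.9) = 1.402
  γ = (-10 - (3)·-0.187 - (-2)·1.402) / (-7) = 0.948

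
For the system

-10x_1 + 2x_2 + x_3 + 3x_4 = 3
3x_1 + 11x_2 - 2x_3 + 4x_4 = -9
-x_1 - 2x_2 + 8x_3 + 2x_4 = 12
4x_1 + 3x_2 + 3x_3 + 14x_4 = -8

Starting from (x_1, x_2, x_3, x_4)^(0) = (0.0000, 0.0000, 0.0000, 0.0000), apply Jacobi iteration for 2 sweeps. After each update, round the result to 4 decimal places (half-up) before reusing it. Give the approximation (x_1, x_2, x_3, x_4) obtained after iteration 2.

(-0.4851, -0.2559, 1.4008, -0.6318)

Iteration 1:
  x_1 = (3 - (2)·0.0000 - (1)·0.0000 - (3)·0.0000) / (-10) = -0.3000
  x_2 = (-9 - (3)·0.0000 - (-2)·0.0000 - (4)·0.0000) / (11) = -0.8182
  x_3 = (12 - (-1)·0.0000 - (-2)·0.0000 - (2)·0.0000) / (8) = 1.5000
  x_4 = (-8 - (4)·0.0000 - (3)·0.0000 - (3)·0.0000) / (14) = -0.5714
Iteration 2:
  x_1 = (3 - (2)·-0.8182 - (1)·1.5000 - (3)·-0.5714) / (-10) = -0.4851
  x_2 = (-9 - (3)·-0.3000 - (-2)·1.5000 - (4)·-0.5714) / (11) = -0.2559
  x_3 = (12 - (-1)·-0.3000 - (-2)·-0.8182 - (2)·-0.5714) / (8) = 1.4008
  x_4 = (-8 - (4)·-0.3000 - (3)·-0.8182 - (3)·1.5000) / (14) = -0.6318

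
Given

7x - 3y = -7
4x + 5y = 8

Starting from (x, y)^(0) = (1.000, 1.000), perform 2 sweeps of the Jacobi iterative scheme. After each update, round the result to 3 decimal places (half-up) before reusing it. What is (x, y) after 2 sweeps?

(-0.657, 2.057)

Iteration 1:
  x = (-7 - (-3)·1.000) / (7) = -0.571
  y = (8 - (4)·1.000) / (5) = 0.800
Iteration 2:
  x = (-7 - (-3)·0.800) / (7) = -0.657
  y = (8 - (4)·-0.571) / (5) = 2.057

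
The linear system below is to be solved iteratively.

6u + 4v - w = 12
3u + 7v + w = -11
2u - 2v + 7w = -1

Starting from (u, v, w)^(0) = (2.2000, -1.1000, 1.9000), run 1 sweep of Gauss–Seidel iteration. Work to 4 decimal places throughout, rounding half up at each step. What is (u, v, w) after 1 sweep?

(3.0500, -3.1500, -1.9143)

Iteration 1:
  u = (12 - (4)·-1.1000 - (-1)·1.9000) / (6) = 3.0500
  v = (-11 - (3)·3.0500 - (1)·1.9000) / (7) = -3.1500
  w = (-1 - (2)·3.0500 - (-2)·-3.1500) / (7) = -1.9143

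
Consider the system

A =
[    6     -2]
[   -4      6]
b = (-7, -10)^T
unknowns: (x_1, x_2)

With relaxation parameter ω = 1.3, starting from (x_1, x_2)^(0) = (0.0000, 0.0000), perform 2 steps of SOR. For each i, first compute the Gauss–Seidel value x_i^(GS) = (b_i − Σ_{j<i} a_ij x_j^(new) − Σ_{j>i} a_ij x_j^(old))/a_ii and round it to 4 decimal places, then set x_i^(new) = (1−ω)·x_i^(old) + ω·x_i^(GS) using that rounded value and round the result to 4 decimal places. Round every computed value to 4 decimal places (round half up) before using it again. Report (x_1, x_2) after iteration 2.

(-2.5701, -3.3498)

Iteration 1:
  x_1: GS value = (-7 - (-2)·0.0000) / (6) = -1.1667;  x_1 ← (1−ω)·0.0000 + ω·-1.1667 = -1.5167
  x_2: GS value = (-10 - (-4)·-1.5167) / (6) = -2.6778;  x_2 ← (1−ω)·0.0000 + ω·-2.6778 = -3.4811
Iteration 2:
  x_1: GS value = (-7 - (-2)·-3.4811) / (6) = -2.3270;  x_1 ← (1−ω)·-1.5167 + ω·-2.3270 = -2.5701
  x_2: GS value = (-10 - (-4)·-2.5701) / (6) = -3.3801;  x_2 ← (1−ω)·-3.4811 + ω·-3.3801 = -3.3498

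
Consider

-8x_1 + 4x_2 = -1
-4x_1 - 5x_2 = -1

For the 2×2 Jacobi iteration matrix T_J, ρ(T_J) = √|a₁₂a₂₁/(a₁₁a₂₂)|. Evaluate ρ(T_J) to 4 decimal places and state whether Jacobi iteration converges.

a₁₂a₂₁/(a₁₁a₂₂) = (4)·(-4) / ((-8)·(-5)) = -0.400000
ρ = √|-0.400000| = √0.400000 = 0.6325
ρ < 1, so Jacobi converges

0.6325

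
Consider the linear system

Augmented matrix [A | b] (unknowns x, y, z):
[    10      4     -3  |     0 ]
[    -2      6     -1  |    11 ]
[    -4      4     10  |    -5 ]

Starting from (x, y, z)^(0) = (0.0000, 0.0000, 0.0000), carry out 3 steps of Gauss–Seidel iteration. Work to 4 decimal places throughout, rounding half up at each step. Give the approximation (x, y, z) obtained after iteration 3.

Iteration 1:
  x = (0 - (4)·0.0000 - (-3)·0.0000) / (10) = 0.0000
  y = (11 - (-2)·0.0000 - (-1)·0.0000) / (6) = 1.8333
  z = (-5 - (-4)·0.0000 - (4)·1.8333) / (10) = -1.2333
Iteration 2:
  x = (0 - (4)·1.8333 - (-3)·-1.2333) / (10) = -1.1033
  y = (11 - (-2)·-1.1033 - (-1)·-1.2333) / (6) = 1.2600
  z = (-5 - (-4)·-1.1033 - (4)·1.2600) / (10) = -1.4453
Iteration 3:
  x = (0 - (4)·1.2600 - (-3)·-1.4453) / (10) = -0.9376
  y = (11 - (-2)·-0.9376 - (-1)·-1.4453) / (6) = 1.2799
  z = (-5 - (-4)·-0.9376 - (4)·1.2799) / (10) = -1.3870

(-0.9376, 1.2799, -1.3870)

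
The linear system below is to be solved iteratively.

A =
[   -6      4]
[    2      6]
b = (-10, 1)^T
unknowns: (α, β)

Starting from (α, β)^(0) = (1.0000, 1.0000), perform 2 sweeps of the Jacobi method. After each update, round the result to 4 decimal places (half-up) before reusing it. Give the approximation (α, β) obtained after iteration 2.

Iteration 1:
  α = (-10 - (4)·1.0000) / (-6) = 2.3333
  β = (1 - (2)·1.0000) / (6) = -0.1667
Iteration 2:
  α = (-10 - (4)·-0.1667) / (-6) = 1.5555
  β = (1 - (2)·2.3333) / (6) = -0.6111

(1.5555, -0.6111)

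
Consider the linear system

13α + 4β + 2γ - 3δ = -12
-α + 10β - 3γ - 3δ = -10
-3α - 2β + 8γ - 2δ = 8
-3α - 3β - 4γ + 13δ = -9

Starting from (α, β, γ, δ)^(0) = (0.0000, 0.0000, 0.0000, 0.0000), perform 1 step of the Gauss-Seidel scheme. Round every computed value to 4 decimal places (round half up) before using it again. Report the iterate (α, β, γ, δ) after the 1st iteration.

Iteration 1:
  α = (-12 - (4)·0.0000 - (2)·0.0000 - (-3)·0.0000) / (13) = -0.9231
  β = (-10 - (-1)·-0.9231 - (-3)·0.0000 - (-3)·0.0000) / (10) = -1.0923
  γ = (8 - (-3)·-0.9231 - (-2)·-1.0923 - (-2)·0.0000) / (8) = 0.3808
  δ = (-9 - (-3)·-0.9231 - (-3)·-1.0923 - (-4)·0.3808) / (13) = -1.0402

(-0.9231, -1.0923, 0.3808, -1.0402)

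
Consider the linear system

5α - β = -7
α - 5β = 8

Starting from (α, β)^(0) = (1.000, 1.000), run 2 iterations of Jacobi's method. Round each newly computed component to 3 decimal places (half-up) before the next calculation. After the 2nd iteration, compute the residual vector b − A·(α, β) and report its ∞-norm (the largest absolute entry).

Iteration 1:
  α = (-7 - (-1)·1.000) / (5) = -1.200
  β = (8 - (1)·1.000) / (-5) = -1.400
Iteration 2:
  α = (-7 - (-1)·-1.400) / (5) = -1.680
  β = (8 - (1)·-1.200) / (-5) = -1.840
Residual b − A·x = (-0.440, 0.480); ∞-norm = 0.480

0.480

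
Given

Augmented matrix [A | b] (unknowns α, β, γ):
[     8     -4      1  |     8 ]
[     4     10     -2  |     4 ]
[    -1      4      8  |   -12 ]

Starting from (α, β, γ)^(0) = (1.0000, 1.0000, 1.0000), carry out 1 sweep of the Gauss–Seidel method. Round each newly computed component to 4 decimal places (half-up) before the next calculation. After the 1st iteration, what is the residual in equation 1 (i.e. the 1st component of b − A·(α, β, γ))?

Iteration 1:
  α = (8 - (-4)·1.0000 - (1)·1.0000) / (8) = 1.3750
  β = (4 - (4)·1.3750 - (-2)·1.0000) / (10) = 0.0500
  γ = (-12 - (-1)·1.3750 - (4)·0.0500) / (8) = -1.3531
Residual b − A·x = (-1.4469, -4.7062, -0.0002)

-1.4469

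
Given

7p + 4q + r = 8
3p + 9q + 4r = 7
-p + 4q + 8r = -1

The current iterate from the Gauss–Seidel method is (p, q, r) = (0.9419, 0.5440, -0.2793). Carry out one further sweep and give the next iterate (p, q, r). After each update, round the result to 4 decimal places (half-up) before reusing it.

(0.8719, 0.6113, -0.3217)

One sweep:
  p = (8 - (4)·0.5440 - (1)·-0.2793) / (7) = 0.8719
  q = (7 - (3)·0.8719 - (4)·-0.2793) / (9) = 0.6113
  r = (-1 - (-1)·0.8719 - (4)·0.6113) / (8) = -0.3217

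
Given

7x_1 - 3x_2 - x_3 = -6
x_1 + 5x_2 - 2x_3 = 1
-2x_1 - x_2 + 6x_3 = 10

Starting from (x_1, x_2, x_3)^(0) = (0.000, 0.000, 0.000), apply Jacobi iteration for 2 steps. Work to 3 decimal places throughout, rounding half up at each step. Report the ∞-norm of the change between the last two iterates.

0.838

Iteration 1:
  x_1 = (-6 - (-3)·0.000 - (-1)·0.000) / (7) = -0.857
  x_2 = (1 - (1)·0.000 - (-2)·0.000) / (5) = 0.200
  x_3 = (10 - (-2)·0.000 - (-1)·0.000) / (6) = 1.667
Iteration 2:
  x_1 = (-6 - (-3)·0.200 - (-1)·1.667) / (7) = -0.533
  x_2 = (1 - (1)·-0.857 - (-2)·1.667) / (5) = 1.038
  x_3 = (10 - (-2)·-0.857 - (-1)·0.200) / (6) = 1.414
Change: (0.324, 0.838, -0.253) → max |·| = 0.838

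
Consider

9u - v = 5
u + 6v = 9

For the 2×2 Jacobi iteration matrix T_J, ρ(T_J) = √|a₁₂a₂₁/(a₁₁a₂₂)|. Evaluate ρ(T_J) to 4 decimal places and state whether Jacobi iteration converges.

0.1361

a₁₂a₂₁/(a₁₁a₂₂) = (-1)·(1) / ((9)·(6)) = -0.018519
ρ = √|-0.018519| = √0.018519 = 0.1361
ρ < 1, so Jacobi converges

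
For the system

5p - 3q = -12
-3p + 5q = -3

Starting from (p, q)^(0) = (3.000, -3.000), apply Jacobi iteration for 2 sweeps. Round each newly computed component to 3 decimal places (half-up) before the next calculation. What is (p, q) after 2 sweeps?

(-1.680, -3.120)

Iteration 1:
  p = (-12 - (-3)·-3.000) / (5) = -4.200
  q = (-3 - (-3)·3.000) / (5) = 1.200
Iteration 2:
  p = (-12 - (-3)·1.200) / (5) = -1.680
  q = (-3 - (-3)·-4.200) / (5) = -3.120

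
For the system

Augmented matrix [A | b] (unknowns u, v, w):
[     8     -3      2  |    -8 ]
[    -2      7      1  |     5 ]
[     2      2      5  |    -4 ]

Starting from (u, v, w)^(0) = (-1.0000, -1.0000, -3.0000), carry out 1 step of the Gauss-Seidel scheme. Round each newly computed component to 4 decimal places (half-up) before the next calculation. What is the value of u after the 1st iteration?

-0.6250

Iteration 1:
  u = (-8 - (-3)·-1.0000 - (2)·-3.0000) / (8) = -0.6250
  v = (5 - (-2)·-0.6250 - (1)·-3.0000) / (7) = 0.9643
  w = (-4 - (2)·-0.6250 - (2)·0.9643) / (5) = -0.9357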